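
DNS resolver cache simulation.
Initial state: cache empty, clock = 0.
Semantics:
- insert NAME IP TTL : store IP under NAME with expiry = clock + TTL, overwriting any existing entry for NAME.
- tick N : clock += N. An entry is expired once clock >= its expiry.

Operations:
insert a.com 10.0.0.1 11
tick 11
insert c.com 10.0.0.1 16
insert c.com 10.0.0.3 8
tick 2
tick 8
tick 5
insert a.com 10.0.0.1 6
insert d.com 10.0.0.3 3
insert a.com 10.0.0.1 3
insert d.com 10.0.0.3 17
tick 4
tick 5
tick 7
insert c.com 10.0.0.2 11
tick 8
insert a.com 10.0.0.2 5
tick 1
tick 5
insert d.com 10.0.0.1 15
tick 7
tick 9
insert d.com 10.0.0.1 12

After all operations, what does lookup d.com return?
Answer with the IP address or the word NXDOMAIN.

Answer: 10.0.0.1

Derivation:
Op 1: insert a.com -> 10.0.0.1 (expiry=0+11=11). clock=0
Op 2: tick 11 -> clock=11. purged={a.com}
Op 3: insert c.com -> 10.0.0.1 (expiry=11+16=27). clock=11
Op 4: insert c.com -> 10.0.0.3 (expiry=11+8=19). clock=11
Op 5: tick 2 -> clock=13.
Op 6: tick 8 -> clock=21. purged={c.com}
Op 7: tick 5 -> clock=26.
Op 8: insert a.com -> 10.0.0.1 (expiry=26+6=32). clock=26
Op 9: insert d.com -> 10.0.0.3 (expiry=26+3=29). clock=26
Op 10: insert a.com -> 10.0.0.1 (expiry=26+3=29). clock=26
Op 11: insert d.com -> 10.0.0.3 (expiry=26+17=43). clock=26
Op 12: tick 4 -> clock=30. purged={a.com}
Op 13: tick 5 -> clock=35.
Op 14: tick 7 -> clock=42.
Op 15: insert c.com -> 10.0.0.2 (expiry=42+11=53). clock=42
Op 16: tick 8 -> clock=50. purged={d.com}
Op 17: insert a.com -> 10.0.0.2 (expiry=50+5=55). clock=50
Op 18: tick 1 -> clock=51.
Op 19: tick 5 -> clock=56. purged={a.com,c.com}
Op 20: insert d.com -> 10.0.0.1 (expiry=56+15=71). clock=56
Op 21: tick 7 -> clock=63.
Op 22: tick 9 -> clock=72. purged={d.com}
Op 23: insert d.com -> 10.0.0.1 (expiry=72+12=84). clock=72
lookup d.com: present, ip=10.0.0.1 expiry=84 > clock=72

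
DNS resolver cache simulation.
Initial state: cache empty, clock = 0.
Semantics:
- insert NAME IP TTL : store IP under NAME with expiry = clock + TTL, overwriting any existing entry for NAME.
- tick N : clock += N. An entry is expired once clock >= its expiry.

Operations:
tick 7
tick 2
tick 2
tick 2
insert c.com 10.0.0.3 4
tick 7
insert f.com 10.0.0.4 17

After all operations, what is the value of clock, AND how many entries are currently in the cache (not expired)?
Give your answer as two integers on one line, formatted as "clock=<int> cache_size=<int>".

Answer: clock=20 cache_size=1

Derivation:
Op 1: tick 7 -> clock=7.
Op 2: tick 2 -> clock=9.
Op 3: tick 2 -> clock=11.
Op 4: tick 2 -> clock=13.
Op 5: insert c.com -> 10.0.0.3 (expiry=13+4=17). clock=13
Op 6: tick 7 -> clock=20. purged={c.com}
Op 7: insert f.com -> 10.0.0.4 (expiry=20+17=37). clock=20
Final clock = 20
Final cache (unexpired): {f.com} -> size=1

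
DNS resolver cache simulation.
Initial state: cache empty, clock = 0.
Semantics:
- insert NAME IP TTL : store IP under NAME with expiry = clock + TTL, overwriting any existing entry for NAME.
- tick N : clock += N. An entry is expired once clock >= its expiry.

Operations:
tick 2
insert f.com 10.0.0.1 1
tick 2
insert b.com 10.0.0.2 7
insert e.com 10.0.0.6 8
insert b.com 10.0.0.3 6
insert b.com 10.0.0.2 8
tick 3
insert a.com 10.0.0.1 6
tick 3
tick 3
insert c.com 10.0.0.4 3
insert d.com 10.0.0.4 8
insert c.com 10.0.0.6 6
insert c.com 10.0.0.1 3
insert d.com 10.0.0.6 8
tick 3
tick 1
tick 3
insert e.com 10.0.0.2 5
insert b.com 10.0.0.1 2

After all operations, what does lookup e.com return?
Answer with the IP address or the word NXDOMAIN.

Answer: 10.0.0.2

Derivation:
Op 1: tick 2 -> clock=2.
Op 2: insert f.com -> 10.0.0.1 (expiry=2+1=3). clock=2
Op 3: tick 2 -> clock=4. purged={f.com}
Op 4: insert b.com -> 10.0.0.2 (expiry=4+7=11). clock=4
Op 5: insert e.com -> 10.0.0.6 (expiry=4+8=12). clock=4
Op 6: insert b.com -> 10.0.0.3 (expiry=4+6=10). clock=4
Op 7: insert b.com -> 10.0.0.2 (expiry=4+8=12). clock=4
Op 8: tick 3 -> clock=7.
Op 9: insert a.com -> 10.0.0.1 (expiry=7+6=13). clock=7
Op 10: tick 3 -> clock=10.
Op 11: tick 3 -> clock=13. purged={a.com,b.com,e.com}
Op 12: insert c.com -> 10.0.0.4 (expiry=13+3=16). clock=13
Op 13: insert d.com -> 10.0.0.4 (expiry=13+8=21). clock=13
Op 14: insert c.com -> 10.0.0.6 (expiry=13+6=19). clock=13
Op 15: insert c.com -> 10.0.0.1 (expiry=13+3=16). clock=13
Op 16: insert d.com -> 10.0.0.6 (expiry=13+8=21). clock=13
Op 17: tick 3 -> clock=16. purged={c.com}
Op 18: tick 1 -> clock=17.
Op 19: tick 3 -> clock=20.
Op 20: insert e.com -> 10.0.0.2 (expiry=20+5=25). clock=20
Op 21: insert b.com -> 10.0.0.1 (expiry=20+2=22). clock=20
lookup e.com: present, ip=10.0.0.2 expiry=25 > clock=20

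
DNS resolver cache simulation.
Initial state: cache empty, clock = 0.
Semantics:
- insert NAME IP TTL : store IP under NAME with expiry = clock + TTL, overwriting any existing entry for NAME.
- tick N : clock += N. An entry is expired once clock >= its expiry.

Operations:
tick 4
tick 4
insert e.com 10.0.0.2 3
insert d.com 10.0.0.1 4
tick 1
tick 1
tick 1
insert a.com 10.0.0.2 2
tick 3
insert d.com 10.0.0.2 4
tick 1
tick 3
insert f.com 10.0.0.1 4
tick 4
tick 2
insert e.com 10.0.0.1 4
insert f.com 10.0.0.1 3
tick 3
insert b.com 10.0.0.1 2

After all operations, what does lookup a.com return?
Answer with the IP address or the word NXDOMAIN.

Op 1: tick 4 -> clock=4.
Op 2: tick 4 -> clock=8.
Op 3: insert e.com -> 10.0.0.2 (expiry=8+3=11). clock=8
Op 4: insert d.com -> 10.0.0.1 (expiry=8+4=12). clock=8
Op 5: tick 1 -> clock=9.
Op 6: tick 1 -> clock=10.
Op 7: tick 1 -> clock=11. purged={e.com}
Op 8: insert a.com -> 10.0.0.2 (expiry=11+2=13). clock=11
Op 9: tick 3 -> clock=14. purged={a.com,d.com}
Op 10: insert d.com -> 10.0.0.2 (expiry=14+4=18). clock=14
Op 11: tick 1 -> clock=15.
Op 12: tick 3 -> clock=18. purged={d.com}
Op 13: insert f.com -> 10.0.0.1 (expiry=18+4=22). clock=18
Op 14: tick 4 -> clock=22. purged={f.com}
Op 15: tick 2 -> clock=24.
Op 16: insert e.com -> 10.0.0.1 (expiry=24+4=28). clock=24
Op 17: insert f.com -> 10.0.0.1 (expiry=24+3=27). clock=24
Op 18: tick 3 -> clock=27. purged={f.com}
Op 19: insert b.com -> 10.0.0.1 (expiry=27+2=29). clock=27
lookup a.com: not in cache (expired or never inserted)

Answer: NXDOMAIN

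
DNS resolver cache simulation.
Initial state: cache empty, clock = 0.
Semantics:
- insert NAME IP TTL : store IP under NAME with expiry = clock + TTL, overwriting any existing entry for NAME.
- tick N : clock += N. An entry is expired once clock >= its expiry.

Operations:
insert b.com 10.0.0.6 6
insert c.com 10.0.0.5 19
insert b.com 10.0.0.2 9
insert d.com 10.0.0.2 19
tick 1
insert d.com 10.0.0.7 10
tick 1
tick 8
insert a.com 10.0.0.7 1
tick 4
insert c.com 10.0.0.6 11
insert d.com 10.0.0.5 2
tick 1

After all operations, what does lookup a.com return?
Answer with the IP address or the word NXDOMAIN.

Answer: NXDOMAIN

Derivation:
Op 1: insert b.com -> 10.0.0.6 (expiry=0+6=6). clock=0
Op 2: insert c.com -> 10.0.0.5 (expiry=0+19=19). clock=0
Op 3: insert b.com -> 10.0.0.2 (expiry=0+9=9). clock=0
Op 4: insert d.com -> 10.0.0.2 (expiry=0+19=19). clock=0
Op 5: tick 1 -> clock=1.
Op 6: insert d.com -> 10.0.0.7 (expiry=1+10=11). clock=1
Op 7: tick 1 -> clock=2.
Op 8: tick 8 -> clock=10. purged={b.com}
Op 9: insert a.com -> 10.0.0.7 (expiry=10+1=11). clock=10
Op 10: tick 4 -> clock=14. purged={a.com,d.com}
Op 11: insert c.com -> 10.0.0.6 (expiry=14+11=25). clock=14
Op 12: insert d.com -> 10.0.0.5 (expiry=14+2=16). clock=14
Op 13: tick 1 -> clock=15.
lookup a.com: not in cache (expired or never inserted)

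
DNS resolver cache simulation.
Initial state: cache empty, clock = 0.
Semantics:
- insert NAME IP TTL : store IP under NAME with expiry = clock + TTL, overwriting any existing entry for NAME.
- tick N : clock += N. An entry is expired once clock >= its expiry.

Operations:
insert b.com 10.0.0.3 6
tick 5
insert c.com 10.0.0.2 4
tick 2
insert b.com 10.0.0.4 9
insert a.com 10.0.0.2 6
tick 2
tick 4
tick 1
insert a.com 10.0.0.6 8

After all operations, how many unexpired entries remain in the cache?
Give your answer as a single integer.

Op 1: insert b.com -> 10.0.0.3 (expiry=0+6=6). clock=0
Op 2: tick 5 -> clock=5.
Op 3: insert c.com -> 10.0.0.2 (expiry=5+4=9). clock=5
Op 4: tick 2 -> clock=7. purged={b.com}
Op 5: insert b.com -> 10.0.0.4 (expiry=7+9=16). clock=7
Op 6: insert a.com -> 10.0.0.2 (expiry=7+6=13). clock=7
Op 7: tick 2 -> clock=9. purged={c.com}
Op 8: tick 4 -> clock=13. purged={a.com}
Op 9: tick 1 -> clock=14.
Op 10: insert a.com -> 10.0.0.6 (expiry=14+8=22). clock=14
Final cache (unexpired): {a.com,b.com} -> size=2

Answer: 2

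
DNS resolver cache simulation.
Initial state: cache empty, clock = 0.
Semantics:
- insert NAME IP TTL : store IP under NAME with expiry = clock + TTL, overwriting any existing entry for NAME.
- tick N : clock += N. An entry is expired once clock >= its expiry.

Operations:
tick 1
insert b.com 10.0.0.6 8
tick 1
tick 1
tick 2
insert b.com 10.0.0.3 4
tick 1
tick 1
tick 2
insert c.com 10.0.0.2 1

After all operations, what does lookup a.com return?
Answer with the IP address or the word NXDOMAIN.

Answer: NXDOMAIN

Derivation:
Op 1: tick 1 -> clock=1.
Op 2: insert b.com -> 10.0.0.6 (expiry=1+8=9). clock=1
Op 3: tick 1 -> clock=2.
Op 4: tick 1 -> clock=3.
Op 5: tick 2 -> clock=5.
Op 6: insert b.com -> 10.0.0.3 (expiry=5+4=9). clock=5
Op 7: tick 1 -> clock=6.
Op 8: tick 1 -> clock=7.
Op 9: tick 2 -> clock=9. purged={b.com}
Op 10: insert c.com -> 10.0.0.2 (expiry=9+1=10). clock=9
lookup a.com: not in cache (expired or never inserted)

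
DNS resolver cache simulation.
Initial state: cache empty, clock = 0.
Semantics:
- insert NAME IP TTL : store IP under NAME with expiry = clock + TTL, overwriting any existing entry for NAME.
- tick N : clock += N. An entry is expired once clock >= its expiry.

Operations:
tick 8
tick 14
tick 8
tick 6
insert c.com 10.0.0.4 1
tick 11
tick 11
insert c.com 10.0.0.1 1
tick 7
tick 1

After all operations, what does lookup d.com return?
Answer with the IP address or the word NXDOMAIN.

Answer: NXDOMAIN

Derivation:
Op 1: tick 8 -> clock=8.
Op 2: tick 14 -> clock=22.
Op 3: tick 8 -> clock=30.
Op 4: tick 6 -> clock=36.
Op 5: insert c.com -> 10.0.0.4 (expiry=36+1=37). clock=36
Op 6: tick 11 -> clock=47. purged={c.com}
Op 7: tick 11 -> clock=58.
Op 8: insert c.com -> 10.0.0.1 (expiry=58+1=59). clock=58
Op 9: tick 7 -> clock=65. purged={c.com}
Op 10: tick 1 -> clock=66.
lookup d.com: not in cache (expired or never inserted)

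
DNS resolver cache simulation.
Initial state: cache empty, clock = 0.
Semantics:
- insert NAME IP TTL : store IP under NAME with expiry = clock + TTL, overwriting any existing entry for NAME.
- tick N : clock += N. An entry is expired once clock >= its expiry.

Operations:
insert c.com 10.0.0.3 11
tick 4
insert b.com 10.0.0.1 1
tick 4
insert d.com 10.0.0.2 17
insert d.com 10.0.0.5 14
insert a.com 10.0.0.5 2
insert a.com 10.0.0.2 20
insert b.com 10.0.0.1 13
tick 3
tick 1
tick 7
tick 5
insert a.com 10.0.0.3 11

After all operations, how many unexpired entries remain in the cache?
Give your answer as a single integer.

Answer: 1

Derivation:
Op 1: insert c.com -> 10.0.0.3 (expiry=0+11=11). clock=0
Op 2: tick 4 -> clock=4.
Op 3: insert b.com -> 10.0.0.1 (expiry=4+1=5). clock=4
Op 4: tick 4 -> clock=8. purged={b.com}
Op 5: insert d.com -> 10.0.0.2 (expiry=8+17=25). clock=8
Op 6: insert d.com -> 10.0.0.5 (expiry=8+14=22). clock=8
Op 7: insert a.com -> 10.0.0.5 (expiry=8+2=10). clock=8
Op 8: insert a.com -> 10.0.0.2 (expiry=8+20=28). clock=8
Op 9: insert b.com -> 10.0.0.1 (expiry=8+13=21). clock=8
Op 10: tick 3 -> clock=11. purged={c.com}
Op 11: tick 1 -> clock=12.
Op 12: tick 7 -> clock=19.
Op 13: tick 5 -> clock=24. purged={b.com,d.com}
Op 14: insert a.com -> 10.0.0.3 (expiry=24+11=35). clock=24
Final cache (unexpired): {a.com} -> size=1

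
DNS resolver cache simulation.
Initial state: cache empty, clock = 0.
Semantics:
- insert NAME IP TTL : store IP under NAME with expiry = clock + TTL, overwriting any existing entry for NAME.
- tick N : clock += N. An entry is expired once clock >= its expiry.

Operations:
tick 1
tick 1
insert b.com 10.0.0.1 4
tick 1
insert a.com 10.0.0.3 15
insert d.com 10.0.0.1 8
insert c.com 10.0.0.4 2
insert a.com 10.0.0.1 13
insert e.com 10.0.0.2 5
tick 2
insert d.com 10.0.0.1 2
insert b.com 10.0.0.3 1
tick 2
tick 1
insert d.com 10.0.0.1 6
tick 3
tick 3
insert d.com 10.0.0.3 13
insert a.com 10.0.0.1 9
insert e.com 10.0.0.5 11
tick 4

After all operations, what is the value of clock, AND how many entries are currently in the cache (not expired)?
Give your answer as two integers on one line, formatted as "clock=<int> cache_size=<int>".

Answer: clock=18 cache_size=3

Derivation:
Op 1: tick 1 -> clock=1.
Op 2: tick 1 -> clock=2.
Op 3: insert b.com -> 10.0.0.1 (expiry=2+4=6). clock=2
Op 4: tick 1 -> clock=3.
Op 5: insert a.com -> 10.0.0.3 (expiry=3+15=18). clock=3
Op 6: insert d.com -> 10.0.0.1 (expiry=3+8=11). clock=3
Op 7: insert c.com -> 10.0.0.4 (expiry=3+2=5). clock=3
Op 8: insert a.com -> 10.0.0.1 (expiry=3+13=16). clock=3
Op 9: insert e.com -> 10.0.0.2 (expiry=3+5=8). clock=3
Op 10: tick 2 -> clock=5. purged={c.com}
Op 11: insert d.com -> 10.0.0.1 (expiry=5+2=7). clock=5
Op 12: insert b.com -> 10.0.0.3 (expiry=5+1=6). clock=5
Op 13: tick 2 -> clock=7. purged={b.com,d.com}
Op 14: tick 1 -> clock=8. purged={e.com}
Op 15: insert d.com -> 10.0.0.1 (expiry=8+6=14). clock=8
Op 16: tick 3 -> clock=11.
Op 17: tick 3 -> clock=14. purged={d.com}
Op 18: insert d.com -> 10.0.0.3 (expiry=14+13=27). clock=14
Op 19: insert a.com -> 10.0.0.1 (expiry=14+9=23). clock=14
Op 20: insert e.com -> 10.0.0.5 (expiry=14+11=25). clock=14
Op 21: tick 4 -> clock=18.
Final clock = 18
Final cache (unexpired): {a.com,d.com,e.com} -> size=3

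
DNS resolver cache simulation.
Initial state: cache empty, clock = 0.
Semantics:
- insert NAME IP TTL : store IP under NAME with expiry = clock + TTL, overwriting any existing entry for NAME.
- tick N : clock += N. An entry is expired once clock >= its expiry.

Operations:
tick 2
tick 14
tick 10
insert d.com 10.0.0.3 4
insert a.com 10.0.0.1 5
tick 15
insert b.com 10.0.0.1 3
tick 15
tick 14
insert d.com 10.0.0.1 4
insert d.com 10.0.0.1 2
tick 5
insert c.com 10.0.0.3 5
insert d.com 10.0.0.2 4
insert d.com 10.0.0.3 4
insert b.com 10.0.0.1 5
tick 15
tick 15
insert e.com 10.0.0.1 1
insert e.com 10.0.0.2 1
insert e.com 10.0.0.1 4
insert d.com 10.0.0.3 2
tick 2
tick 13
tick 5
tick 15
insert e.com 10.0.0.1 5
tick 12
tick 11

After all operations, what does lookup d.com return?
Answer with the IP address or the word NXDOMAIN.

Answer: NXDOMAIN

Derivation:
Op 1: tick 2 -> clock=2.
Op 2: tick 14 -> clock=16.
Op 3: tick 10 -> clock=26.
Op 4: insert d.com -> 10.0.0.3 (expiry=26+4=30). clock=26
Op 5: insert a.com -> 10.0.0.1 (expiry=26+5=31). clock=26
Op 6: tick 15 -> clock=41. purged={a.com,d.com}
Op 7: insert b.com -> 10.0.0.1 (expiry=41+3=44). clock=41
Op 8: tick 15 -> clock=56. purged={b.com}
Op 9: tick 14 -> clock=70.
Op 10: insert d.com -> 10.0.0.1 (expiry=70+4=74). clock=70
Op 11: insert d.com -> 10.0.0.1 (expiry=70+2=72). clock=70
Op 12: tick 5 -> clock=75. purged={d.com}
Op 13: insert c.com -> 10.0.0.3 (expiry=75+5=80). clock=75
Op 14: insert d.com -> 10.0.0.2 (expiry=75+4=79). clock=75
Op 15: insert d.com -> 10.0.0.3 (expiry=75+4=79). clock=75
Op 16: insert b.com -> 10.0.0.1 (expiry=75+5=80). clock=75
Op 17: tick 15 -> clock=90. purged={b.com,c.com,d.com}
Op 18: tick 15 -> clock=105.
Op 19: insert e.com -> 10.0.0.1 (expiry=105+1=106). clock=105
Op 20: insert e.com -> 10.0.0.2 (expiry=105+1=106). clock=105
Op 21: insert e.com -> 10.0.0.1 (expiry=105+4=109). clock=105
Op 22: insert d.com -> 10.0.0.3 (expiry=105+2=107). clock=105
Op 23: tick 2 -> clock=107. purged={d.com}
Op 24: tick 13 -> clock=120. purged={e.com}
Op 25: tick 5 -> clock=125.
Op 26: tick 15 -> clock=140.
Op 27: insert e.com -> 10.0.0.1 (expiry=140+5=145). clock=140
Op 28: tick 12 -> clock=152. purged={e.com}
Op 29: tick 11 -> clock=163.
lookup d.com: not in cache (expired or never inserted)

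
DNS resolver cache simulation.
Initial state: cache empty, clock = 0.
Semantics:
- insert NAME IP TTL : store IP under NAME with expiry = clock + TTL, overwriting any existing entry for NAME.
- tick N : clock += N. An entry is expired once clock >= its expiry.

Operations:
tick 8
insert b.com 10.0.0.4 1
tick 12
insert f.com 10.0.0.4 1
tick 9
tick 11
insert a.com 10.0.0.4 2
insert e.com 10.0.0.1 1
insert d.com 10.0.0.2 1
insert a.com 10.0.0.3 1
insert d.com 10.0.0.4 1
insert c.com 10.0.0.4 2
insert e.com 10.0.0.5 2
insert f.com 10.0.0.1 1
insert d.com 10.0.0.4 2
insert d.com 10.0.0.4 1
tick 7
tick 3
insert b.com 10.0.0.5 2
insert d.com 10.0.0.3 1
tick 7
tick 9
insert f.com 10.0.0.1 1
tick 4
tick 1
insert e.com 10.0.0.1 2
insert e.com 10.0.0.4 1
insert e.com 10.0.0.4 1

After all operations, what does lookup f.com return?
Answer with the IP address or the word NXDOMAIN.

Answer: NXDOMAIN

Derivation:
Op 1: tick 8 -> clock=8.
Op 2: insert b.com -> 10.0.0.4 (expiry=8+1=9). clock=8
Op 3: tick 12 -> clock=20. purged={b.com}
Op 4: insert f.com -> 10.0.0.4 (expiry=20+1=21). clock=20
Op 5: tick 9 -> clock=29. purged={f.com}
Op 6: tick 11 -> clock=40.
Op 7: insert a.com -> 10.0.0.4 (expiry=40+2=42). clock=40
Op 8: insert e.com -> 10.0.0.1 (expiry=40+1=41). clock=40
Op 9: insert d.com -> 10.0.0.2 (expiry=40+1=41). clock=40
Op 10: insert a.com -> 10.0.0.3 (expiry=40+1=41). clock=40
Op 11: insert d.com -> 10.0.0.4 (expiry=40+1=41). clock=40
Op 12: insert c.com -> 10.0.0.4 (expiry=40+2=42). clock=40
Op 13: insert e.com -> 10.0.0.5 (expiry=40+2=42). clock=40
Op 14: insert f.com -> 10.0.0.1 (expiry=40+1=41). clock=40
Op 15: insert d.com -> 10.0.0.4 (expiry=40+2=42). clock=40
Op 16: insert d.com -> 10.0.0.4 (expiry=40+1=41). clock=40
Op 17: tick 7 -> clock=47. purged={a.com,c.com,d.com,e.com,f.com}
Op 18: tick 3 -> clock=50.
Op 19: insert b.com -> 10.0.0.5 (expiry=50+2=52). clock=50
Op 20: insert d.com -> 10.0.0.3 (expiry=50+1=51). clock=50
Op 21: tick 7 -> clock=57. purged={b.com,d.com}
Op 22: tick 9 -> clock=66.
Op 23: insert f.com -> 10.0.0.1 (expiry=66+1=67). clock=66
Op 24: tick 4 -> clock=70. purged={f.com}
Op 25: tick 1 -> clock=71.
Op 26: insert e.com -> 10.0.0.1 (expiry=71+2=73). clock=71
Op 27: insert e.com -> 10.0.0.4 (expiry=71+1=72). clock=71
Op 28: insert e.com -> 10.0.0.4 (expiry=71+1=72). clock=71
lookup f.com: not in cache (expired or never inserted)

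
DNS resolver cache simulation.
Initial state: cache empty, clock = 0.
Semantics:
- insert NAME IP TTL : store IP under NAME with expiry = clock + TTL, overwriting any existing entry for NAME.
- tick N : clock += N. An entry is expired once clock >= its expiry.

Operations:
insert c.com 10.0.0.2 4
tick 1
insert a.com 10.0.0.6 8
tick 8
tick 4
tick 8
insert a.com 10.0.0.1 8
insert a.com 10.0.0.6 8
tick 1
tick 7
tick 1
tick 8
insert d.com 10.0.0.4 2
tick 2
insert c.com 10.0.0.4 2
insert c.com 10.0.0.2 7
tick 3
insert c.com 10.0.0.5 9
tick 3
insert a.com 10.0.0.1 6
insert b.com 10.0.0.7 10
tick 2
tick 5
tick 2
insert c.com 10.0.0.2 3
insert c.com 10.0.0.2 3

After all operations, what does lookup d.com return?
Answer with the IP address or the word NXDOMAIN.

Answer: NXDOMAIN

Derivation:
Op 1: insert c.com -> 10.0.0.2 (expiry=0+4=4). clock=0
Op 2: tick 1 -> clock=1.
Op 3: insert a.com -> 10.0.0.6 (expiry=1+8=9). clock=1
Op 4: tick 8 -> clock=9. purged={a.com,c.com}
Op 5: tick 4 -> clock=13.
Op 6: tick 8 -> clock=21.
Op 7: insert a.com -> 10.0.0.1 (expiry=21+8=29). clock=21
Op 8: insert a.com -> 10.0.0.6 (expiry=21+8=29). clock=21
Op 9: tick 1 -> clock=22.
Op 10: tick 7 -> clock=29. purged={a.com}
Op 11: tick 1 -> clock=30.
Op 12: tick 8 -> clock=38.
Op 13: insert d.com -> 10.0.0.4 (expiry=38+2=40). clock=38
Op 14: tick 2 -> clock=40. purged={d.com}
Op 15: insert c.com -> 10.0.0.4 (expiry=40+2=42). clock=40
Op 16: insert c.com -> 10.0.0.2 (expiry=40+7=47). clock=40
Op 17: tick 3 -> clock=43.
Op 18: insert c.com -> 10.0.0.5 (expiry=43+9=52). clock=43
Op 19: tick 3 -> clock=46.
Op 20: insert a.com -> 10.0.0.1 (expiry=46+6=52). clock=46
Op 21: insert b.com -> 10.0.0.7 (expiry=46+10=56). clock=46
Op 22: tick 2 -> clock=48.
Op 23: tick 5 -> clock=53. purged={a.com,c.com}
Op 24: tick 2 -> clock=55.
Op 25: insert c.com -> 10.0.0.2 (expiry=55+3=58). clock=55
Op 26: insert c.com -> 10.0.0.2 (expiry=55+3=58). clock=55
lookup d.com: not in cache (expired or never inserted)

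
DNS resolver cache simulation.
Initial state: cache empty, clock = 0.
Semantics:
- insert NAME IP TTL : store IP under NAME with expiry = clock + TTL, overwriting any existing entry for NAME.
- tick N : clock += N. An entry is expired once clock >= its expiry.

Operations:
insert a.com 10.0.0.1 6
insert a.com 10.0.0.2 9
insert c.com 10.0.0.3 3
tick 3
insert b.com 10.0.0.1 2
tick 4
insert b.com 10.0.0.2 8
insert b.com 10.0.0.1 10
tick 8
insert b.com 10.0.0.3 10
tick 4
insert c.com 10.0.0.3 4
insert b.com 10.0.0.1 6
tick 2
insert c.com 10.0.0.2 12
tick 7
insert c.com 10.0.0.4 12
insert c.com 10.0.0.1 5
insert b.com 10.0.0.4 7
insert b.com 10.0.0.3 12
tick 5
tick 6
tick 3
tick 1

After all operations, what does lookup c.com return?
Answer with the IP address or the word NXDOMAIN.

Answer: NXDOMAIN

Derivation:
Op 1: insert a.com -> 10.0.0.1 (expiry=0+6=6). clock=0
Op 2: insert a.com -> 10.0.0.2 (expiry=0+9=9). clock=0
Op 3: insert c.com -> 10.0.0.3 (expiry=0+3=3). clock=0
Op 4: tick 3 -> clock=3. purged={c.com}
Op 5: insert b.com -> 10.0.0.1 (expiry=3+2=5). clock=3
Op 6: tick 4 -> clock=7. purged={b.com}
Op 7: insert b.com -> 10.0.0.2 (expiry=7+8=15). clock=7
Op 8: insert b.com -> 10.0.0.1 (expiry=7+10=17). clock=7
Op 9: tick 8 -> clock=15. purged={a.com}
Op 10: insert b.com -> 10.0.0.3 (expiry=15+10=25). clock=15
Op 11: tick 4 -> clock=19.
Op 12: insert c.com -> 10.0.0.3 (expiry=19+4=23). clock=19
Op 13: insert b.com -> 10.0.0.1 (expiry=19+6=25). clock=19
Op 14: tick 2 -> clock=21.
Op 15: insert c.com -> 10.0.0.2 (expiry=21+12=33). clock=21
Op 16: tick 7 -> clock=28. purged={b.com}
Op 17: insert c.com -> 10.0.0.4 (expiry=28+12=40). clock=28
Op 18: insert c.com -> 10.0.0.1 (expiry=28+5=33). clock=28
Op 19: insert b.com -> 10.0.0.4 (expiry=28+7=35). clock=28
Op 20: insert b.com -> 10.0.0.3 (expiry=28+12=40). clock=28
Op 21: tick 5 -> clock=33. purged={c.com}
Op 22: tick 6 -> clock=39.
Op 23: tick 3 -> clock=42. purged={b.com}
Op 24: tick 1 -> clock=43.
lookup c.com: not in cache (expired or never inserted)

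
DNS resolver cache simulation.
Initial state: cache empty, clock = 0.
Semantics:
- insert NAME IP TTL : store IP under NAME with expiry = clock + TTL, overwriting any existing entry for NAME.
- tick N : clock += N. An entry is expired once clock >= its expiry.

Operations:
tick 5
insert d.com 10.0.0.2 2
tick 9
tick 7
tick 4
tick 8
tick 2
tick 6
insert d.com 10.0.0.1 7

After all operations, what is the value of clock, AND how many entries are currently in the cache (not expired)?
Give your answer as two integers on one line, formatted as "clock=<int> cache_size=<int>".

Op 1: tick 5 -> clock=5.
Op 2: insert d.com -> 10.0.0.2 (expiry=5+2=7). clock=5
Op 3: tick 9 -> clock=14. purged={d.com}
Op 4: tick 7 -> clock=21.
Op 5: tick 4 -> clock=25.
Op 6: tick 8 -> clock=33.
Op 7: tick 2 -> clock=35.
Op 8: tick 6 -> clock=41.
Op 9: insert d.com -> 10.0.0.1 (expiry=41+7=48). clock=41
Final clock = 41
Final cache (unexpired): {d.com} -> size=1

Answer: clock=41 cache_size=1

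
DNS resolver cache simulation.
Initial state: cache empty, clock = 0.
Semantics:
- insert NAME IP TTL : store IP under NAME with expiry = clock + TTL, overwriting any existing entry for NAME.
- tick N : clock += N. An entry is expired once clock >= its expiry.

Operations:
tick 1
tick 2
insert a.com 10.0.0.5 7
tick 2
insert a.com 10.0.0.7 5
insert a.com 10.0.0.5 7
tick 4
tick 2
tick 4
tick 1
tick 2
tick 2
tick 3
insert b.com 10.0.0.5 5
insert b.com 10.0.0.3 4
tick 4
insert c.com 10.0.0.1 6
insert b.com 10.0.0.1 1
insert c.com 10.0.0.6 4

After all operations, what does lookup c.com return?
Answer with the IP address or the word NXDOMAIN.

Answer: 10.0.0.6

Derivation:
Op 1: tick 1 -> clock=1.
Op 2: tick 2 -> clock=3.
Op 3: insert a.com -> 10.0.0.5 (expiry=3+7=10). clock=3
Op 4: tick 2 -> clock=5.
Op 5: insert a.com -> 10.0.0.7 (expiry=5+5=10). clock=5
Op 6: insert a.com -> 10.0.0.5 (expiry=5+7=12). clock=5
Op 7: tick 4 -> clock=9.
Op 8: tick 2 -> clock=11.
Op 9: tick 4 -> clock=15. purged={a.com}
Op 10: tick 1 -> clock=16.
Op 11: tick 2 -> clock=18.
Op 12: tick 2 -> clock=20.
Op 13: tick 3 -> clock=23.
Op 14: insert b.com -> 10.0.0.5 (expiry=23+5=28). clock=23
Op 15: insert b.com -> 10.0.0.3 (expiry=23+4=27). clock=23
Op 16: tick 4 -> clock=27. purged={b.com}
Op 17: insert c.com -> 10.0.0.1 (expiry=27+6=33). clock=27
Op 18: insert b.com -> 10.0.0.1 (expiry=27+1=28). clock=27
Op 19: insert c.com -> 10.0.0.6 (expiry=27+4=31). clock=27
lookup c.com: present, ip=10.0.0.6 expiry=31 > clock=27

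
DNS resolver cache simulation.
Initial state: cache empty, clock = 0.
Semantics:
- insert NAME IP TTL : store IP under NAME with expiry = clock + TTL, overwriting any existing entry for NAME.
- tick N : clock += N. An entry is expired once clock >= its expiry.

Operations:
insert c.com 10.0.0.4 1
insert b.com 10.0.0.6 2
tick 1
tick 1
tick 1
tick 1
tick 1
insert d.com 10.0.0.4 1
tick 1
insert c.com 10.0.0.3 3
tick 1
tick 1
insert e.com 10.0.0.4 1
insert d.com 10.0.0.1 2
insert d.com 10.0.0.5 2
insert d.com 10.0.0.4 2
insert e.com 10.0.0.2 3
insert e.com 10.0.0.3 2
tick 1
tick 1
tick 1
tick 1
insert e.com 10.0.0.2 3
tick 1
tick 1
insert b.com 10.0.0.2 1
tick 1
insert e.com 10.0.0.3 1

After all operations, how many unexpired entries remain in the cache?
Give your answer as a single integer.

Answer: 1

Derivation:
Op 1: insert c.com -> 10.0.0.4 (expiry=0+1=1). clock=0
Op 2: insert b.com -> 10.0.0.6 (expiry=0+2=2). clock=0
Op 3: tick 1 -> clock=1. purged={c.com}
Op 4: tick 1 -> clock=2. purged={b.com}
Op 5: tick 1 -> clock=3.
Op 6: tick 1 -> clock=4.
Op 7: tick 1 -> clock=5.
Op 8: insert d.com -> 10.0.0.4 (expiry=5+1=6). clock=5
Op 9: tick 1 -> clock=6. purged={d.com}
Op 10: insert c.com -> 10.0.0.3 (expiry=6+3=9). clock=6
Op 11: tick 1 -> clock=7.
Op 12: tick 1 -> clock=8.
Op 13: insert e.com -> 10.0.0.4 (expiry=8+1=9). clock=8
Op 14: insert d.com -> 10.0.0.1 (expiry=8+2=10). clock=8
Op 15: insert d.com -> 10.0.0.5 (expiry=8+2=10). clock=8
Op 16: insert d.com -> 10.0.0.4 (expiry=8+2=10). clock=8
Op 17: insert e.com -> 10.0.0.2 (expiry=8+3=11). clock=8
Op 18: insert e.com -> 10.0.0.3 (expiry=8+2=10). clock=8
Op 19: tick 1 -> clock=9. purged={c.com}
Op 20: tick 1 -> clock=10. purged={d.com,e.com}
Op 21: tick 1 -> clock=11.
Op 22: tick 1 -> clock=12.
Op 23: insert e.com -> 10.0.0.2 (expiry=12+3=15). clock=12
Op 24: tick 1 -> clock=13.
Op 25: tick 1 -> clock=14.
Op 26: insert b.com -> 10.0.0.2 (expiry=14+1=15). clock=14
Op 27: tick 1 -> clock=15. purged={b.com,e.com}
Op 28: insert e.com -> 10.0.0.3 (expiry=15+1=16). clock=15
Final cache (unexpired): {e.com} -> size=1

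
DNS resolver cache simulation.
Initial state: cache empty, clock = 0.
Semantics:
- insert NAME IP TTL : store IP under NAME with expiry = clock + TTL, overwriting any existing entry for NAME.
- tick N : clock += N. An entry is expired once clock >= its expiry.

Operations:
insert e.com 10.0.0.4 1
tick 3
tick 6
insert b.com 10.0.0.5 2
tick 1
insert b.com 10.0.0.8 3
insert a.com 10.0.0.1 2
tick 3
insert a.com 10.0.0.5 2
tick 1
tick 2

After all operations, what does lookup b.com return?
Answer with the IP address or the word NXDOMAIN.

Answer: NXDOMAIN

Derivation:
Op 1: insert e.com -> 10.0.0.4 (expiry=0+1=1). clock=0
Op 2: tick 3 -> clock=3. purged={e.com}
Op 3: tick 6 -> clock=9.
Op 4: insert b.com -> 10.0.0.5 (expiry=9+2=11). clock=9
Op 5: tick 1 -> clock=10.
Op 6: insert b.com -> 10.0.0.8 (expiry=10+3=13). clock=10
Op 7: insert a.com -> 10.0.0.1 (expiry=10+2=12). clock=10
Op 8: tick 3 -> clock=13. purged={a.com,b.com}
Op 9: insert a.com -> 10.0.0.5 (expiry=13+2=15). clock=13
Op 10: tick 1 -> clock=14.
Op 11: tick 2 -> clock=16. purged={a.com}
lookup b.com: not in cache (expired or never inserted)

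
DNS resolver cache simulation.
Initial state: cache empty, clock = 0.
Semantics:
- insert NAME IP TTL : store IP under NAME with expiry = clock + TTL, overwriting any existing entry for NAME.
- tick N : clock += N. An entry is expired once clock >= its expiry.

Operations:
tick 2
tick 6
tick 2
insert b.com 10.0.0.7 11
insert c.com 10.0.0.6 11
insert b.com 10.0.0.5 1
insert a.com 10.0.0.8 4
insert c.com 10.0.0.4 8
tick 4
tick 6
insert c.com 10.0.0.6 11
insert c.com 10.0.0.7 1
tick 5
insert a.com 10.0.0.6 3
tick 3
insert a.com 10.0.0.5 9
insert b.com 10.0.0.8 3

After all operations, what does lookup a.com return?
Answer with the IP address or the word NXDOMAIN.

Answer: 10.0.0.5

Derivation:
Op 1: tick 2 -> clock=2.
Op 2: tick 6 -> clock=8.
Op 3: tick 2 -> clock=10.
Op 4: insert b.com -> 10.0.0.7 (expiry=10+11=21). clock=10
Op 5: insert c.com -> 10.0.0.6 (expiry=10+11=21). clock=10
Op 6: insert b.com -> 10.0.0.5 (expiry=10+1=11). clock=10
Op 7: insert a.com -> 10.0.0.8 (expiry=10+4=14). clock=10
Op 8: insert c.com -> 10.0.0.4 (expiry=10+8=18). clock=10
Op 9: tick 4 -> clock=14. purged={a.com,b.com}
Op 10: tick 6 -> clock=20. purged={c.com}
Op 11: insert c.com -> 10.0.0.6 (expiry=20+11=31). clock=20
Op 12: insert c.com -> 10.0.0.7 (expiry=20+1=21). clock=20
Op 13: tick 5 -> clock=25. purged={c.com}
Op 14: insert a.com -> 10.0.0.6 (expiry=25+3=28). clock=25
Op 15: tick 3 -> clock=28. purged={a.com}
Op 16: insert a.com -> 10.0.0.5 (expiry=28+9=37). clock=28
Op 17: insert b.com -> 10.0.0.8 (expiry=28+3=31). clock=28
lookup a.com: present, ip=10.0.0.5 expiry=37 > clock=28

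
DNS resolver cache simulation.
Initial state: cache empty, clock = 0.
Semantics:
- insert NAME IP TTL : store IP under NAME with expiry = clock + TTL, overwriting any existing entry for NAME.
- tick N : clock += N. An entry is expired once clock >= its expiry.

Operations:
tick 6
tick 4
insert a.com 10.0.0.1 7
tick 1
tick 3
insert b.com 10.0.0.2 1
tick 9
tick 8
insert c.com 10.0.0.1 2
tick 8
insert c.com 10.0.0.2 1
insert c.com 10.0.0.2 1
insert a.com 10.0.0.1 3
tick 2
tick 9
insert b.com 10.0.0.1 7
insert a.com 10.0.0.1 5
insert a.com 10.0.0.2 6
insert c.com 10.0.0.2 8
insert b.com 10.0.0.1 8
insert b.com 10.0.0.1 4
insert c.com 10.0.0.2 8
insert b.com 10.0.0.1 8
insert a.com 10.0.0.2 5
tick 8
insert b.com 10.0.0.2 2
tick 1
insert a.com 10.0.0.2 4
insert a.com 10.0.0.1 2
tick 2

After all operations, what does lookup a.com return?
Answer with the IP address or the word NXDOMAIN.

Answer: NXDOMAIN

Derivation:
Op 1: tick 6 -> clock=6.
Op 2: tick 4 -> clock=10.
Op 3: insert a.com -> 10.0.0.1 (expiry=10+7=17). clock=10
Op 4: tick 1 -> clock=11.
Op 5: tick 3 -> clock=14.
Op 6: insert b.com -> 10.0.0.2 (expiry=14+1=15). clock=14
Op 7: tick 9 -> clock=23. purged={a.com,b.com}
Op 8: tick 8 -> clock=31.
Op 9: insert c.com -> 10.0.0.1 (expiry=31+2=33). clock=31
Op 10: tick 8 -> clock=39. purged={c.com}
Op 11: insert c.com -> 10.0.0.2 (expiry=39+1=40). clock=39
Op 12: insert c.com -> 10.0.0.2 (expiry=39+1=40). clock=39
Op 13: insert a.com -> 10.0.0.1 (expiry=39+3=42). clock=39
Op 14: tick 2 -> clock=41. purged={c.com}
Op 15: tick 9 -> clock=50. purged={a.com}
Op 16: insert b.com -> 10.0.0.1 (expiry=50+7=57). clock=50
Op 17: insert a.com -> 10.0.0.1 (expiry=50+5=55). clock=50
Op 18: insert a.com -> 10.0.0.2 (expiry=50+6=56). clock=50
Op 19: insert c.com -> 10.0.0.2 (expiry=50+8=58). clock=50
Op 20: insert b.com -> 10.0.0.1 (expiry=50+8=58). clock=50
Op 21: insert b.com -> 10.0.0.1 (expiry=50+4=54). clock=50
Op 22: insert c.com -> 10.0.0.2 (expiry=50+8=58). clock=50
Op 23: insert b.com -> 10.0.0.1 (expiry=50+8=58). clock=50
Op 24: insert a.com -> 10.0.0.2 (expiry=50+5=55). clock=50
Op 25: tick 8 -> clock=58. purged={a.com,b.com,c.com}
Op 26: insert b.com -> 10.0.0.2 (expiry=58+2=60). clock=58
Op 27: tick 1 -> clock=59.
Op 28: insert a.com -> 10.0.0.2 (expiry=59+4=63). clock=59
Op 29: insert a.com -> 10.0.0.1 (expiry=59+2=61). clock=59
Op 30: tick 2 -> clock=61. purged={a.com,b.com}
lookup a.com: not in cache (expired or never inserted)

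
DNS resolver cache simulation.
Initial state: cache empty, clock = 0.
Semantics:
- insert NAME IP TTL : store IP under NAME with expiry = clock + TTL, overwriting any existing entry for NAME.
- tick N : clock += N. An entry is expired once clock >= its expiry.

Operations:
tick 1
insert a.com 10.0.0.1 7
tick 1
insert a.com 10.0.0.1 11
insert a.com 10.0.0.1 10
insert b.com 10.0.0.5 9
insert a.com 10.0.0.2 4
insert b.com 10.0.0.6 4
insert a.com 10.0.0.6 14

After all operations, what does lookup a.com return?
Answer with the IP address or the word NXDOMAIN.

Answer: 10.0.0.6

Derivation:
Op 1: tick 1 -> clock=1.
Op 2: insert a.com -> 10.0.0.1 (expiry=1+7=8). clock=1
Op 3: tick 1 -> clock=2.
Op 4: insert a.com -> 10.0.0.1 (expiry=2+11=13). clock=2
Op 5: insert a.com -> 10.0.0.1 (expiry=2+10=12). clock=2
Op 6: insert b.com -> 10.0.0.5 (expiry=2+9=11). clock=2
Op 7: insert a.com -> 10.0.0.2 (expiry=2+4=6). clock=2
Op 8: insert b.com -> 10.0.0.6 (expiry=2+4=6). clock=2
Op 9: insert a.com -> 10.0.0.6 (expiry=2+14=16). clock=2
lookup a.com: present, ip=10.0.0.6 expiry=16 > clock=2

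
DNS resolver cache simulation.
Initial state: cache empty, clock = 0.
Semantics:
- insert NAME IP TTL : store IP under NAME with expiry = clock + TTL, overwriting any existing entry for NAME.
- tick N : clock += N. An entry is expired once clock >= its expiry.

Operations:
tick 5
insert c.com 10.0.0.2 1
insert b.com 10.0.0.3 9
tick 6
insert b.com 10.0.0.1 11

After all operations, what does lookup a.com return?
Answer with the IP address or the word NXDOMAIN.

Answer: NXDOMAIN

Derivation:
Op 1: tick 5 -> clock=5.
Op 2: insert c.com -> 10.0.0.2 (expiry=5+1=6). clock=5
Op 3: insert b.com -> 10.0.0.3 (expiry=5+9=14). clock=5
Op 4: tick 6 -> clock=11. purged={c.com}
Op 5: insert b.com -> 10.0.0.1 (expiry=11+11=22). clock=11
lookup a.com: not in cache (expired or never inserted)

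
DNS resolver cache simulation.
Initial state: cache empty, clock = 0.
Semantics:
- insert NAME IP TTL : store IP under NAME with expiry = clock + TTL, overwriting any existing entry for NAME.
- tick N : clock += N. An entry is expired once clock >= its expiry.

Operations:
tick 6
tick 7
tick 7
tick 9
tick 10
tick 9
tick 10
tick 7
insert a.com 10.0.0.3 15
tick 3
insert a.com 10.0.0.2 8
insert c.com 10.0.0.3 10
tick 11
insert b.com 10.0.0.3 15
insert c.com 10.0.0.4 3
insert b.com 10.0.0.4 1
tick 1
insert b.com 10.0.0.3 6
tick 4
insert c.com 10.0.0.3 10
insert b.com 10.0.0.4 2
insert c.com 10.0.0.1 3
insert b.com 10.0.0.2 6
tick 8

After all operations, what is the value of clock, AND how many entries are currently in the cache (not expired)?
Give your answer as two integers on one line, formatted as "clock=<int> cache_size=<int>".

Answer: clock=92 cache_size=0

Derivation:
Op 1: tick 6 -> clock=6.
Op 2: tick 7 -> clock=13.
Op 3: tick 7 -> clock=20.
Op 4: tick 9 -> clock=29.
Op 5: tick 10 -> clock=39.
Op 6: tick 9 -> clock=48.
Op 7: tick 10 -> clock=58.
Op 8: tick 7 -> clock=65.
Op 9: insert a.com -> 10.0.0.3 (expiry=65+15=80). clock=65
Op 10: tick 3 -> clock=68.
Op 11: insert a.com -> 10.0.0.2 (expiry=68+8=76). clock=68
Op 12: insert c.com -> 10.0.0.3 (expiry=68+10=78). clock=68
Op 13: tick 11 -> clock=79. purged={a.com,c.com}
Op 14: insert b.com -> 10.0.0.3 (expiry=79+15=94). clock=79
Op 15: insert c.com -> 10.0.0.4 (expiry=79+3=82). clock=79
Op 16: insert b.com -> 10.0.0.4 (expiry=79+1=80). clock=79
Op 17: tick 1 -> clock=80. purged={b.com}
Op 18: insert b.com -> 10.0.0.3 (expiry=80+6=86). clock=80
Op 19: tick 4 -> clock=84. purged={c.com}
Op 20: insert c.com -> 10.0.0.3 (expiry=84+10=94). clock=84
Op 21: insert b.com -> 10.0.0.4 (expiry=84+2=86). clock=84
Op 22: insert c.com -> 10.0.0.1 (expiry=84+3=87). clock=84
Op 23: insert b.com -> 10.0.0.2 (expiry=84+6=90). clock=84
Op 24: tick 8 -> clock=92. purged={b.com,c.com}
Final clock = 92
Final cache (unexpired): {} -> size=0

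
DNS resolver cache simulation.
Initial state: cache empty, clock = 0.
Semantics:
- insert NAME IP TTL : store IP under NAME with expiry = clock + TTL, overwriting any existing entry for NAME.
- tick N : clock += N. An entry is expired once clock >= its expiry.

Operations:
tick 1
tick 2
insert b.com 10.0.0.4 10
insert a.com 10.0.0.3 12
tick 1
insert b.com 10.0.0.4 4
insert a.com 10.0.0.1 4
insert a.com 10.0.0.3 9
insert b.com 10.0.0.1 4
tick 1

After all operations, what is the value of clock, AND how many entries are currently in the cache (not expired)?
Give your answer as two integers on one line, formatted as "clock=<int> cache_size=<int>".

Op 1: tick 1 -> clock=1.
Op 2: tick 2 -> clock=3.
Op 3: insert b.com -> 10.0.0.4 (expiry=3+10=13). clock=3
Op 4: insert a.com -> 10.0.0.3 (expiry=3+12=15). clock=3
Op 5: tick 1 -> clock=4.
Op 6: insert b.com -> 10.0.0.4 (expiry=4+4=8). clock=4
Op 7: insert a.com -> 10.0.0.1 (expiry=4+4=8). clock=4
Op 8: insert a.com -> 10.0.0.3 (expiry=4+9=13). clock=4
Op 9: insert b.com -> 10.0.0.1 (expiry=4+4=8). clock=4
Op 10: tick 1 -> clock=5.
Final clock = 5
Final cache (unexpired): {a.com,b.com} -> size=2

Answer: clock=5 cache_size=2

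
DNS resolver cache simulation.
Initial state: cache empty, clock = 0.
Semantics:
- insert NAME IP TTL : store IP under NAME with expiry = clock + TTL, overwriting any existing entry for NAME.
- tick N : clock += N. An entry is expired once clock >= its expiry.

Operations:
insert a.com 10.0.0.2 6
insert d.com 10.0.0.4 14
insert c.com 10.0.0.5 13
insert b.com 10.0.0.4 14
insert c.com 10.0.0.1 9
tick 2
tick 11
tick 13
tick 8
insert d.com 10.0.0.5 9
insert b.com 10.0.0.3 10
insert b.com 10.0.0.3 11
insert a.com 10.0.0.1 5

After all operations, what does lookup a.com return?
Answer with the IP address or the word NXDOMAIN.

Answer: 10.0.0.1

Derivation:
Op 1: insert a.com -> 10.0.0.2 (expiry=0+6=6). clock=0
Op 2: insert d.com -> 10.0.0.4 (expiry=0+14=14). clock=0
Op 3: insert c.com -> 10.0.0.5 (expiry=0+13=13). clock=0
Op 4: insert b.com -> 10.0.0.4 (expiry=0+14=14). clock=0
Op 5: insert c.com -> 10.0.0.1 (expiry=0+9=9). clock=0
Op 6: tick 2 -> clock=2.
Op 7: tick 11 -> clock=13. purged={a.com,c.com}
Op 8: tick 13 -> clock=26. purged={b.com,d.com}
Op 9: tick 8 -> clock=34.
Op 10: insert d.com -> 10.0.0.5 (expiry=34+9=43). clock=34
Op 11: insert b.com -> 10.0.0.3 (expiry=34+10=44). clock=34
Op 12: insert b.com -> 10.0.0.3 (expiry=34+11=45). clock=34
Op 13: insert a.com -> 10.0.0.1 (expiry=34+5=39). clock=34
lookup a.com: present, ip=10.0.0.1 expiry=39 > clock=34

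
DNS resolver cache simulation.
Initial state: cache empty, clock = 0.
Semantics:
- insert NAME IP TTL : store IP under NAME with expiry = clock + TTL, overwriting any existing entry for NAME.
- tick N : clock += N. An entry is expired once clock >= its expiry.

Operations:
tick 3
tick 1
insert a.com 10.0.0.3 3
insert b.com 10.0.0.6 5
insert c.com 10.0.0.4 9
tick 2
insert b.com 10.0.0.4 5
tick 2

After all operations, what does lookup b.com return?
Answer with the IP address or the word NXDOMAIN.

Op 1: tick 3 -> clock=3.
Op 2: tick 1 -> clock=4.
Op 3: insert a.com -> 10.0.0.3 (expiry=4+3=7). clock=4
Op 4: insert b.com -> 10.0.0.6 (expiry=4+5=9). clock=4
Op 5: insert c.com -> 10.0.0.4 (expiry=4+9=13). clock=4
Op 6: tick 2 -> clock=6.
Op 7: insert b.com -> 10.0.0.4 (expiry=6+5=11). clock=6
Op 8: tick 2 -> clock=8. purged={a.com}
lookup b.com: present, ip=10.0.0.4 expiry=11 > clock=8

Answer: 10.0.0.4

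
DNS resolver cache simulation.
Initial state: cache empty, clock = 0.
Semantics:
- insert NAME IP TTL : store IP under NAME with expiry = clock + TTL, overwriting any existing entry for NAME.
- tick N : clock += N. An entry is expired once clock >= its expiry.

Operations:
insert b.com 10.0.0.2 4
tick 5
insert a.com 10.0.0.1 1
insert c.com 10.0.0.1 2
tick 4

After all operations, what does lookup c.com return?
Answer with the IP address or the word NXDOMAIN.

Answer: NXDOMAIN

Derivation:
Op 1: insert b.com -> 10.0.0.2 (expiry=0+4=4). clock=0
Op 2: tick 5 -> clock=5. purged={b.com}
Op 3: insert a.com -> 10.0.0.1 (expiry=5+1=6). clock=5
Op 4: insert c.com -> 10.0.0.1 (expiry=5+2=7). clock=5
Op 5: tick 4 -> clock=9. purged={a.com,c.com}
lookup c.com: not in cache (expired or never inserted)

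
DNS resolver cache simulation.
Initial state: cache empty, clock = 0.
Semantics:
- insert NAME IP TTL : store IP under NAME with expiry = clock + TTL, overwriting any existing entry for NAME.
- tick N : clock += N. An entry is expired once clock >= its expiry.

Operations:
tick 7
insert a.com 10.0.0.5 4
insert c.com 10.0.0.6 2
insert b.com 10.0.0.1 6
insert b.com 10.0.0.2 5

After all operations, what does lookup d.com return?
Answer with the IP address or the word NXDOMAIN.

Op 1: tick 7 -> clock=7.
Op 2: insert a.com -> 10.0.0.5 (expiry=7+4=11). clock=7
Op 3: insert c.com -> 10.0.0.6 (expiry=7+2=9). clock=7
Op 4: insert b.com -> 10.0.0.1 (expiry=7+6=13). clock=7
Op 5: insert b.com -> 10.0.0.2 (expiry=7+5=12). clock=7
lookup d.com: not in cache (expired or never inserted)

Answer: NXDOMAIN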